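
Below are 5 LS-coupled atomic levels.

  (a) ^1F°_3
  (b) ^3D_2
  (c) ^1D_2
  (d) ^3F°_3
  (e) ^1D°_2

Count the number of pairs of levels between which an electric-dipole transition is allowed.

3

(a)–(b): forbidden (ΔS).
(a)–(c): allowed.
(a)–(d): forbidden (parity, ΔS).
(a)–(e): forbidden (parity).
(b)–(c): forbidden (parity, ΔS).
(b)–(d): allowed.
(b)–(e): forbidden (ΔS).
(c)–(d): forbidden (ΔS).
(c)–(e): allowed.
(d)–(e): forbidden (parity, ΔS).
Allowed pairs: 3 of 10.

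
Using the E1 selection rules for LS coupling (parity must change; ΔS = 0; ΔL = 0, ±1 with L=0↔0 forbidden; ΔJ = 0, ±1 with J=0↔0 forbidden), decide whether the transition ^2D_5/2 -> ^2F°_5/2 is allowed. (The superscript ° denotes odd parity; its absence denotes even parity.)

Parity must change: even → odd — passes.
ΔS = 0: S: 1/2 → 1/2 — passes.
ΔJ = 0, ±1 (not J=0↔0): J: 5/2 → 5/2, ΔJ = +0 — passes.
ΔL = 0, ±1 (not L=0↔0): L: 2 → 3, ΔL = +1 — passes.
All four E1 rules are satisfied.

allowed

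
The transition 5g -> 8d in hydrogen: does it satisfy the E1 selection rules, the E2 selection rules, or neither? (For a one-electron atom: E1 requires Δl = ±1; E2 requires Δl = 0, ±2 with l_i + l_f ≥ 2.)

E2

Δl = 2 − 4 = -2; l_i + l_f = 6.
E1 (Δl = ±1): not satisfied.
E2 (Δl = 0,±2, l_i+l_f ≥ 2): satisfied.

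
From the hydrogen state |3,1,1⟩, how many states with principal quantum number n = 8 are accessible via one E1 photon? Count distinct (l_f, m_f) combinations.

E1 requires Δl = ±1, so l_f ∈ {0, 2}; with 0 ≤ l_f ≤ n_f−1 = 7, the allowed l_f values are {0, 2}.
For l_f = 0: m_f ∈ {m_i−1, m_i, m_i+1} ∩ [−0, 0] = {0} → 1 state.
For l_f = 2: m_f ∈ {m_i−1, m_i, m_i+1} ∩ [−2, 2] = {0, 1, 2} → 3 states.
Total: 4.

4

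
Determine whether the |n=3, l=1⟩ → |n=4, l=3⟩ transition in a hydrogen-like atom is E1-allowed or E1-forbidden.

forbidden

Initial l = 1, final l = 3, so Δl = +2. E1 requires Δl = ±1: ✗.
The transition is electric-dipole forbidden.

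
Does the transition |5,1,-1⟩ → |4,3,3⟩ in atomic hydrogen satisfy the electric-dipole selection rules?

Δl = 3 − 1 = +2; the E1 rule Δl = ±1 is fails.
Δm_l = 3 − (-1) = +4. E1 requires Δm_l = 0, ±1: fails.
The transition is electric-dipole forbidden.

forbidden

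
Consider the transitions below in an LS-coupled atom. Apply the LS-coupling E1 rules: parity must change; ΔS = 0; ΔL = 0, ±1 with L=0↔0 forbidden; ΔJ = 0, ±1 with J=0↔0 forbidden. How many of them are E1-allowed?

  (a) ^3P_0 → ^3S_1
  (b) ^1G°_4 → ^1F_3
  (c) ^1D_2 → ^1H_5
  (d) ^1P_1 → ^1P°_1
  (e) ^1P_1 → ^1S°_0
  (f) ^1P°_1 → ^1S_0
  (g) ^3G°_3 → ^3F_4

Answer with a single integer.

5

(a) forbidden (parity fails)
(b) allowed
(c) forbidden (parity, ΔL, ΔJ fail)
(d) allowed
(e) allowed
(f) allowed
(g) allowed
Total allowed: 5 of 7.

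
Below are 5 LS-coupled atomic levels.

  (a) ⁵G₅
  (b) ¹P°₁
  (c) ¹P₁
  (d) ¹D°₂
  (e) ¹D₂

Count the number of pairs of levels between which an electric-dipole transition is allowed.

(a)–(b): forbidden (ΔS, ΔL, ΔJ).
(a)–(c): forbidden (parity, ΔS, ΔL, ΔJ).
(a)–(d): forbidden (ΔS, ΔL, ΔJ).
(a)–(e): forbidden (parity, ΔS, ΔL, ΔJ).
(b)–(c): allowed.
(b)–(d): forbidden (parity).
(b)–(e): allowed.
(c)–(d): allowed.
(c)–(e): forbidden (parity).
(d)–(e): allowed.
Allowed pairs: 4 of 10.

4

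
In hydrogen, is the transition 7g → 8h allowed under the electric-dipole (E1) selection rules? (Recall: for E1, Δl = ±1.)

allowed

Δl = 5 − 4 = +1; the E1 rule Δl = ±1 is ok.
All E1 selection rules are satisfied.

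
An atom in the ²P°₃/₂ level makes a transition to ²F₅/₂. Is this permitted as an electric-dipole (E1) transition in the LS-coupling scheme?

ΔS = 0: S: 1/2 → 1/2 — satisfied.
Parity must change: odd → even — satisfied.
ΔJ = 0, ±1 (not J=0↔0): J: 3/2 → 5/2, ΔJ = +1 — satisfied.
ΔL = 0, ±1 (not L=0↔0): L: 1 → 3, ΔL = +2 — violated.
Rule(s) violated: ΔL.

forbidden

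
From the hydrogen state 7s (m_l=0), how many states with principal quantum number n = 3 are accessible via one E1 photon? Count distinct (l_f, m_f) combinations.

3

E1 requires Δl = ±1, so l_f ∈ {-1, 1}; with 0 ≤ l_f ≤ n_f−1 = 2, the allowed l_f values are {1}.
For l_f = 1: m_f ∈ {m_i−1, m_i, m_i+1} ∩ [−1, 1] = {-1, 0, 1} → 3 states.
Total: 3.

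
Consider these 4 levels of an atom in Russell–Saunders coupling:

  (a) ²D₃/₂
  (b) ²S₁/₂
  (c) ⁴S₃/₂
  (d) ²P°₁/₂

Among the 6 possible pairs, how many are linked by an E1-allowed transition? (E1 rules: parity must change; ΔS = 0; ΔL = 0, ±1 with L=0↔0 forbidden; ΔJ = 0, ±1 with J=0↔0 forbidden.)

(a)–(b): forbidden (parity, ΔL).
(a)–(c): forbidden (parity, ΔS, ΔL).
(a)–(d): allowed.
(b)–(c): forbidden (parity, ΔS, ΔL).
(b)–(d): allowed.
(c)–(d): forbidden (ΔS).
Allowed pairs: 2 of 6.

2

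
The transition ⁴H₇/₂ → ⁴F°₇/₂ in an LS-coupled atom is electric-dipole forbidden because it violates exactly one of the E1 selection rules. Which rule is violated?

the ΔL = 0, ±1 rule

Parity must change: even → odd — ok.
ΔS = 0: S: 3/2 → 3/2 — ok.
ΔL = 0, ±1 (not L=0↔0): L: 5 → 3, ΔL = -2 — fails.
ΔJ = 0, ±1 (not J=0↔0): J: 7/2 → 7/2, ΔJ = +0 — ok.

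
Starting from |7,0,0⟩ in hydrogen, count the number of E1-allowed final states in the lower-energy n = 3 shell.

E1 requires Δl = ±1, so l_f ∈ {-1, 1}; with 0 ≤ l_f ≤ n_f−1 = 2, the allowed l_f values are {1}.
For l_f = 1: m_f ∈ {m_i−1, m_i, m_i+1} ∩ [−1, 1] = {-1, 0, 1} → 3 states.
Total: 3.

3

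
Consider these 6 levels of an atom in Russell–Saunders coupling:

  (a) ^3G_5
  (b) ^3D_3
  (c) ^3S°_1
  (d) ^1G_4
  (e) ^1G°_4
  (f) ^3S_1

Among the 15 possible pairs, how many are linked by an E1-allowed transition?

(a)–(b): forbidden (parity, ΔL, ΔJ).
(a)–(c): forbidden (ΔL, ΔJ).
(a)–(d): forbidden (parity, ΔS).
(a)–(e): forbidden (ΔS).
(a)–(f): forbidden (parity, ΔL, ΔJ).
(b)–(c): forbidden (ΔL, ΔJ).
(b)–(d): forbidden (parity, ΔS, ΔL).
(b)–(e): forbidden (ΔS, ΔL).
(b)–(f): forbidden (parity, ΔL, ΔJ).
(c)–(d): forbidden (ΔS, ΔL, ΔJ).
(c)–(e): forbidden (parity, ΔS, ΔL, ΔJ).
(c)–(f): forbidden (ΔL).
(d)–(e): allowed.
(d)–(f): forbidden (parity, ΔS, ΔL, ΔJ).
(e)–(f): forbidden (ΔS, ΔL, ΔJ).
Allowed pairs: 1 of 15.

1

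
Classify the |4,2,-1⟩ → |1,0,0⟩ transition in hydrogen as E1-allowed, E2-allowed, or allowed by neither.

E2

Δl = 0 − 2 = -2; l_i + l_f = 2.
Δm_l = +1.
E1 (Δl = ±1, |Δm_l| ≤ 1): not satisfied.
E2 (Δl = 0,±2, l_i+l_f ≥ 2, |Δm_l| ≤ 2): satisfied.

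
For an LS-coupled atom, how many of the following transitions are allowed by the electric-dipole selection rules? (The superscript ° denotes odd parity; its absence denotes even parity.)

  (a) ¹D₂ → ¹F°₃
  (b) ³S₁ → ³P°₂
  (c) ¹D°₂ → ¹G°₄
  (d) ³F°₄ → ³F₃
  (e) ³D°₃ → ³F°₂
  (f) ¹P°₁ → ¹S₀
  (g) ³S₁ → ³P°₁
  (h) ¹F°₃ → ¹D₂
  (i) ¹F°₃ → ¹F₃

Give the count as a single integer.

(a) allowed
(b) allowed
(c) forbidden (parity, ΔL, ΔJ fail)
(d) allowed
(e) forbidden (parity fails)
(f) allowed
(g) allowed
(h) allowed
(i) allowed
Total allowed: 7 of 9.

7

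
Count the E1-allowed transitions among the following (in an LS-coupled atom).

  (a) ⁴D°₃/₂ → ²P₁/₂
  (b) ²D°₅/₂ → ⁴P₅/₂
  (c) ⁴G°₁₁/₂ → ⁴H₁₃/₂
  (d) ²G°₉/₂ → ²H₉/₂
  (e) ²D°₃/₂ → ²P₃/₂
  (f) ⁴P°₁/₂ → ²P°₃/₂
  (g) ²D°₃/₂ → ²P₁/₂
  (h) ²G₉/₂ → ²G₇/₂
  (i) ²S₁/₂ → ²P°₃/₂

(a) forbidden (ΔS fails)
(b) forbidden (ΔS fails)
(c) allowed
(d) allowed
(e) allowed
(f) forbidden (parity, ΔS fail)
(g) allowed
(h) forbidden (parity fails)
(i) allowed
Total allowed: 5 of 9.

5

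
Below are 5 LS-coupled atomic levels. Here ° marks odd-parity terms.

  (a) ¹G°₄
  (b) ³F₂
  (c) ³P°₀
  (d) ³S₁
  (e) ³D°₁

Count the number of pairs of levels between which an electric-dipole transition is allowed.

2

(a)–(b): forbidden (ΔS, ΔJ).
(a)–(c): forbidden (parity, ΔS, ΔL, ΔJ).
(a)–(d): forbidden (ΔS, ΔL, ΔJ).
(a)–(e): forbidden (parity, ΔS, ΔL, ΔJ).
(b)–(c): forbidden (ΔL, ΔJ).
(b)–(d): forbidden (parity, ΔL).
(b)–(e): allowed.
(c)–(d): allowed.
(c)–(e): forbidden (parity).
(d)–(e): forbidden (ΔL).
Allowed pairs: 2 of 10.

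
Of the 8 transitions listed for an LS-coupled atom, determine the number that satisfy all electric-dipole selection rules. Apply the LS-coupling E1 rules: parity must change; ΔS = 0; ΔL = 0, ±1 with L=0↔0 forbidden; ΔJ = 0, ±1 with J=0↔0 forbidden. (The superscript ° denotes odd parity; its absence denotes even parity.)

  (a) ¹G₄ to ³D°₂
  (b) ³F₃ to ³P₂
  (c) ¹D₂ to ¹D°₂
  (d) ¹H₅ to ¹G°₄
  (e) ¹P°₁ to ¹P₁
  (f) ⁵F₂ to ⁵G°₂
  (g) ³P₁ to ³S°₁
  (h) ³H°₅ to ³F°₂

5

(a) forbidden (ΔS, ΔL, ΔJ fail)
(b) forbidden (parity, ΔL fail)
(c) allowed
(d) allowed
(e) allowed
(f) allowed
(g) allowed
(h) forbidden (parity, ΔL, ΔJ fail)
Total allowed: 5 of 8.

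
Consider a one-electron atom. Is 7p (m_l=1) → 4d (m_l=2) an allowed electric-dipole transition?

l: 1 → 2 (Δl = +1). Δl = ±1 ok.
Δm_l = 2 − (1) = +1. E1 requires Δm_l = 0, ±1: ok.
All E1 selection rules are satisfied.

allowed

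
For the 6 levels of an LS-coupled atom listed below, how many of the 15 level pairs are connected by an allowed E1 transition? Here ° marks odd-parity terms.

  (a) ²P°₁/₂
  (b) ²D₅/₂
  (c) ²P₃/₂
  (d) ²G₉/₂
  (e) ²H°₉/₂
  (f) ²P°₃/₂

(a)–(b): forbidden (ΔJ).
(a)–(c): allowed.
(a)–(d): forbidden (ΔL, ΔJ).
(a)–(e): forbidden (parity, ΔL, ΔJ).
(a)–(f): forbidden (parity).
(b)–(c): forbidden (parity).
(b)–(d): forbidden (parity, ΔL, ΔJ).
(b)–(e): forbidden (ΔL, ΔJ).
(b)–(f): allowed.
(c)–(d): forbidden (parity, ΔL, ΔJ).
(c)–(e): forbidden (ΔL, ΔJ).
(c)–(f): allowed.
(d)–(e): allowed.
(d)–(f): forbidden (ΔL, ΔJ).
(e)–(f): forbidden (parity, ΔL, ΔJ).
Allowed pairs: 4 of 15.

4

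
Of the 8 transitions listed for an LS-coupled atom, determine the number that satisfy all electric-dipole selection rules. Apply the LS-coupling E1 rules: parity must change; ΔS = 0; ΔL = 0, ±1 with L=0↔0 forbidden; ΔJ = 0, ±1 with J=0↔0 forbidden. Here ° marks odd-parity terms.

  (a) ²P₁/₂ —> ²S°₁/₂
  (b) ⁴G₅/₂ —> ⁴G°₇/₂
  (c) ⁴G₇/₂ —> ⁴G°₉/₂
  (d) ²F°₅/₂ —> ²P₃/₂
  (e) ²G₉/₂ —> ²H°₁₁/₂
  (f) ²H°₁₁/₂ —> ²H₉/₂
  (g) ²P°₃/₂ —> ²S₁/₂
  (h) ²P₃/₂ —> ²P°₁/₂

(a) allowed
(b) allowed
(c) allowed
(d) forbidden (ΔL fails)
(e) allowed
(f) allowed
(g) allowed
(h) allowed
Total allowed: 7 of 8.

7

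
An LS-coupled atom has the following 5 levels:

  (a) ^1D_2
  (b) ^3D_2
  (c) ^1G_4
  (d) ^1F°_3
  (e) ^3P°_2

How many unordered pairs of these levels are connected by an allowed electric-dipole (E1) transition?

(a)–(b): forbidden (parity, ΔS).
(a)–(c): forbidden (parity, ΔL, ΔJ).
(a)–(d): allowed.
(a)–(e): forbidden (ΔS).
(b)–(c): forbidden (parity, ΔS, ΔL, ΔJ).
(b)–(d): forbidden (ΔS).
(b)–(e): allowed.
(c)–(d): allowed.
(c)–(e): forbidden (ΔS, ΔL, ΔJ).
(d)–(e): forbidden (parity, ΔS, ΔL).
Allowed pairs: 3 of 10.

3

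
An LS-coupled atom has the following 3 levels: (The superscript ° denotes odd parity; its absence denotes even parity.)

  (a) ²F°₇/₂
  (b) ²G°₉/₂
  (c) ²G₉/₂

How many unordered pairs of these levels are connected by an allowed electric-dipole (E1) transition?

2

(a)–(b): forbidden (parity).
(a)–(c): allowed.
(b)–(c): allowed.
Allowed pairs: 2 of 3.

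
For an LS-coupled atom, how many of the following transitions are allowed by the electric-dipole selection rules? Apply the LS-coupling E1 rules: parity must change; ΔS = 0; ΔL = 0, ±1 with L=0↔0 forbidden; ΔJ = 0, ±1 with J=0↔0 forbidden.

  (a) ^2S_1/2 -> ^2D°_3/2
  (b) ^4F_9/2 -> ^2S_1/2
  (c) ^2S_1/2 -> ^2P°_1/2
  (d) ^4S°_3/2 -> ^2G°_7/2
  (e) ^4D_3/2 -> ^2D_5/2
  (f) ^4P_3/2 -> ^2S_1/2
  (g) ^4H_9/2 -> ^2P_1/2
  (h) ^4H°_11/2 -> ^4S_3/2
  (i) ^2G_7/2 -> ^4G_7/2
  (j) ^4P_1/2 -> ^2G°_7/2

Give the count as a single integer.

(a) forbidden (ΔL fails)
(b) forbidden (parity, ΔS, ΔL, ΔJ fail)
(c) allowed
(d) forbidden (parity, ΔS, ΔL, ΔJ fail)
(e) forbidden (parity, ΔS fail)
(f) forbidden (parity, ΔS fail)
(g) forbidden (parity, ΔS, ΔL, ΔJ fail)
(h) forbidden (ΔL, ΔJ fail)
(i) forbidden (parity, ΔS fail)
(j) forbidden (ΔS, ΔL, ΔJ fail)
Total allowed: 1 of 10.

1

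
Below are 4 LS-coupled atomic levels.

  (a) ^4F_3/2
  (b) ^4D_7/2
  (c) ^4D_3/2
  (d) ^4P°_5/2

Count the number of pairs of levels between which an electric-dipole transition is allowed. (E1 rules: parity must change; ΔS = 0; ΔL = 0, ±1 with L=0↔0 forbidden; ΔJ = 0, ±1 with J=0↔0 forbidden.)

2

(a)–(b): forbidden (parity, ΔJ).
(a)–(c): forbidden (parity).
(a)–(d): forbidden (ΔL).
(b)–(c): forbidden (parity, ΔJ).
(b)–(d): allowed.
(c)–(d): allowed.
Allowed pairs: 2 of 6.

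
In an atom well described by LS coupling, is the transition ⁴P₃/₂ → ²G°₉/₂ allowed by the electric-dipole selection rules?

Parity must change: even → odd — ✓.
ΔS = 0: S: 3/2 → 1/2 — ✗.
ΔL = 0, ±1 (not L=0↔0): L: 1 → 4, ΔL = +3 — ✗.
ΔJ = 0, ±1 (not J=0↔0): J: 3/2 → 9/2, ΔJ = +3 — ✗.
Rule(s) violated: ΔS, ΔL, ΔJ.

forbidden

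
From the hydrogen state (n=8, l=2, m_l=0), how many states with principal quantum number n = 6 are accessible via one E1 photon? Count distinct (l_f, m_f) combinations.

6

E1 requires Δl = ±1, so l_f ∈ {1, 3}; with 0 ≤ l_f ≤ n_f−1 = 5, the allowed l_f values are {1, 3}.
For l_f = 1: m_f ∈ {m_i−1, m_i, m_i+1} ∩ [−1, 1] = {-1, 0, 1} → 3 states.
For l_f = 3: m_f ∈ {m_i−1, m_i, m_i+1} ∩ [−3, 3] = {-1, 0, 1} → 3 states.
Total: 6.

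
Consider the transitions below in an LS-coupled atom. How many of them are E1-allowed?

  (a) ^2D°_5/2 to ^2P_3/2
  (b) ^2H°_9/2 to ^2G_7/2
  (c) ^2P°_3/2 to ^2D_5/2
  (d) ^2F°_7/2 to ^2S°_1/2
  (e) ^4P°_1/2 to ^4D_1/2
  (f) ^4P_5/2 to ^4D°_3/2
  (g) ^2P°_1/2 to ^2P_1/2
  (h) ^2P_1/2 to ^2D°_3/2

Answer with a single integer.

(a) allowed
(b) allowed
(c) allowed
(d) forbidden (parity, ΔL, ΔJ fail)
(e) allowed
(f) allowed
(g) allowed
(h) allowed
Total allowed: 7 of 8.

7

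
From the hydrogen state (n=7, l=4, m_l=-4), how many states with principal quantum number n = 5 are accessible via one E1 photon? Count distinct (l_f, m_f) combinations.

E1 requires Δl = ±1, so l_f ∈ {3, 5}; with 0 ≤ l_f ≤ n_f−1 = 4, the allowed l_f values are {3}.
For l_f = 3: m_f ∈ {m_i−1, m_i, m_i+1} ∩ [−3, 3] = {-3} → 1 state.
Total: 1.

1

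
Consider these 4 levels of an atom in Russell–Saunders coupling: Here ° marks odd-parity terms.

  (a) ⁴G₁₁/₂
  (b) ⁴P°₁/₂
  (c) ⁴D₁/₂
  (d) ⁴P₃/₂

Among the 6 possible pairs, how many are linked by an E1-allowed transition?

(a)–(b): forbidden (ΔL, ΔJ).
(a)–(c): forbidden (parity, ΔL, ΔJ).
(a)–(d): forbidden (parity, ΔL, ΔJ).
(b)–(c): allowed.
(b)–(d): allowed.
(c)–(d): forbidden (parity).
Allowed pairs: 2 of 6.

2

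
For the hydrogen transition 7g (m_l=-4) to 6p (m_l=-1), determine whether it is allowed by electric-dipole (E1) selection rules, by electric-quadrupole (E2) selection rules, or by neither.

Δl = 1 − 4 = -3; l_i + l_f = 5.
Δm_l = +3.
E1 (Δl = ±1, |Δm_l| ≤ 1): not satisfied.
E2 (Δl = 0,±2, l_i+l_f ≥ 2, |Δm_l| ≤ 2): not satisfied.

neither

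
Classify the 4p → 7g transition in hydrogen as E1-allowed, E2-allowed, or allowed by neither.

neither

Δl = 4 − 1 = +3; l_i + l_f = 5.
E1 (Δl = ±1): not satisfied.
E2 (Δl = 0,±2, l_i+l_f ≥ 2): not satisfied.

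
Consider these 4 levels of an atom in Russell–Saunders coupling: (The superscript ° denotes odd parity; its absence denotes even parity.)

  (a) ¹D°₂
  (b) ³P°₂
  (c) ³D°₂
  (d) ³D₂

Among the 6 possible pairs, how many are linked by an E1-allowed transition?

2

(a)–(b): forbidden (parity, ΔS).
(a)–(c): forbidden (parity, ΔS).
(a)–(d): forbidden (ΔS).
(b)–(c): forbidden (parity).
(b)–(d): allowed.
(c)–(d): allowed.
Allowed pairs: 2 of 6.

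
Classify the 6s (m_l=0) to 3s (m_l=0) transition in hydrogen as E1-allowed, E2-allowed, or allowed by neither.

Δl = 0 − 0 = +0; l_i + l_f = 0.
Δm_l = +0.
E1 (Δl = ±1, |Δm_l| ≤ 1): not satisfied.
E2 (Δl = 0,±2, l_i+l_f ≥ 2, |Δm_l| ≤ 2): not satisfied.

neither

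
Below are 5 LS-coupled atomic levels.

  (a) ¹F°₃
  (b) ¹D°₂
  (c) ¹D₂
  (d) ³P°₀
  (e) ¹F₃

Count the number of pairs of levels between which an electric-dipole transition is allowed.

4

(a)–(b): forbidden (parity).
(a)–(c): allowed.
(a)–(d): forbidden (parity, ΔS, ΔL, ΔJ).
(a)–(e): allowed.
(b)–(c): allowed.
(b)–(d): forbidden (parity, ΔS, ΔJ).
(b)–(e): allowed.
(c)–(d): forbidden (ΔS, ΔJ).
(c)–(e): forbidden (parity).
(d)–(e): forbidden (ΔS, ΔL, ΔJ).
Allowed pairs: 4 of 10.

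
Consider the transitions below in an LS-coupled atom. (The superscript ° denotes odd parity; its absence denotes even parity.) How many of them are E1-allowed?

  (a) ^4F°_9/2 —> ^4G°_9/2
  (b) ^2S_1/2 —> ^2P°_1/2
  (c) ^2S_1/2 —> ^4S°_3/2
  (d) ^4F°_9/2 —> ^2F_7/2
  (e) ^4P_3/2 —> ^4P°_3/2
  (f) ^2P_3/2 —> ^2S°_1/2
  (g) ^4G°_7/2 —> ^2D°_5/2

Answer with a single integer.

(a) forbidden (parity fails)
(b) allowed
(c) forbidden (ΔS, ΔL fail)
(d) forbidden (ΔS fails)
(e) allowed
(f) allowed
(g) forbidden (parity, ΔS, ΔL fail)
Total allowed: 3 of 7.

3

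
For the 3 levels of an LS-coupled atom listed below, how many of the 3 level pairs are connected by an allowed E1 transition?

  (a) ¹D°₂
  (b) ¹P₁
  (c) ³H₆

(a)–(b): allowed.
(a)–(c): forbidden (ΔS, ΔL, ΔJ).
(b)–(c): forbidden (parity, ΔS, ΔL, ΔJ).
Allowed pairs: 1 of 3.

1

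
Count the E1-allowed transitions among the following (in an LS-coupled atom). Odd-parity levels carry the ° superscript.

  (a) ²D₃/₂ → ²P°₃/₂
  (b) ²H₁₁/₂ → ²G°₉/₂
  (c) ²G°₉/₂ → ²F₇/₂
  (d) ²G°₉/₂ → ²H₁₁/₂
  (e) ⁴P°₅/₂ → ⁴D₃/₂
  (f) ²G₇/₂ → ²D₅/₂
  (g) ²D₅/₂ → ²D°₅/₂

(a) allowed
(b) allowed
(c) allowed
(d) allowed
(e) allowed
(f) forbidden (parity, ΔL fail)
(g) allowed
Total allowed: 6 of 7.

6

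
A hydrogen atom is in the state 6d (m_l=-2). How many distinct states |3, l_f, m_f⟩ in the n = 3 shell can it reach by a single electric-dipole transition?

1

E1 requires Δl = ±1, so l_f ∈ {1, 3}; with 0 ≤ l_f ≤ n_f−1 = 2, the allowed l_f values are {1}.
For l_f = 1: m_f ∈ {m_i−1, m_i, m_i+1} ∩ [−1, 1] = {-1} → 1 state.
Total: 1.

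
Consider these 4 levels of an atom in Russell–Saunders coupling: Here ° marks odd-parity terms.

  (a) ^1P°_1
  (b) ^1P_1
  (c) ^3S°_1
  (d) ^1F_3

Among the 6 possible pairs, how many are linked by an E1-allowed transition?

1

(a)–(b): allowed.
(a)–(c): forbidden (parity, ΔS).
(a)–(d): forbidden (ΔL, ΔJ).
(b)–(c): forbidden (ΔS).
(b)–(d): forbidden (parity, ΔL, ΔJ).
(c)–(d): forbidden (ΔS, ΔL, ΔJ).
Allowed pairs: 1 of 6.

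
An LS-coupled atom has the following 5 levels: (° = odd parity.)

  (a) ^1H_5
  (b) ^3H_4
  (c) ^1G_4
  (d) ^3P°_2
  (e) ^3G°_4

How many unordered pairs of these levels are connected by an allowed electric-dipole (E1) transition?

(a)–(b): forbidden (parity, ΔS).
(a)–(c): forbidden (parity).
(a)–(d): forbidden (ΔS, ΔL, ΔJ).
(a)–(e): forbidden (ΔS).
(b)–(c): forbidden (parity, ΔS).
(b)–(d): forbidden (ΔL, ΔJ).
(b)–(e): allowed.
(c)–(d): forbidden (ΔS, ΔL, ΔJ).
(c)–(e): forbidden (ΔS).
(d)–(e): forbidden (parity, ΔL, ΔJ).
Allowed pairs: 1 of 10.

1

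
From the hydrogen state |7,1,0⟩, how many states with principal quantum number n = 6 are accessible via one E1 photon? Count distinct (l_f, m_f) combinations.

4

E1 requires Δl = ±1, so l_f ∈ {0, 2}; with 0 ≤ l_f ≤ n_f−1 = 5, the allowed l_f values are {0, 2}.
For l_f = 0: m_f ∈ {m_i−1, m_i, m_i+1} ∩ [−0, 0] = {0} → 1 state.
For l_f = 2: m_f ∈ {m_i−1, m_i, m_i+1} ∩ [−2, 2] = {-1, 0, 1} → 3 states.
Total: 4.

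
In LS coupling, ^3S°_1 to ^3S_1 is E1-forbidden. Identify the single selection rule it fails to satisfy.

the L=0 ↔ L=0 exclusion

Initial level: S=1, L=0, J=1, parity odd. Final level: S=1, L=0, J=1, parity even.
ΔJ = 0, ±1 (not J=0↔0): J: 1 → 1, ΔJ = +0 — ✓.
Parity must change: odd → even — ✓.
ΔS = 0: S: 1 → 1 — ✓.
ΔL = 0, ±1 (not L=0↔0): L: 0 → 0, ΔL = +0 — ✗.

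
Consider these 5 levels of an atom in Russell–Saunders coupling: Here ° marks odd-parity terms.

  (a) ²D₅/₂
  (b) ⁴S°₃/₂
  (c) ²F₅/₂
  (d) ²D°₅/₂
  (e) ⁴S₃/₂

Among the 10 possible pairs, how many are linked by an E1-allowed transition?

2

(a)–(b): forbidden (ΔS, ΔL).
(a)–(c): forbidden (parity).
(a)–(d): allowed.
(a)–(e): forbidden (parity, ΔS, ΔL).
(b)–(c): forbidden (ΔS, ΔL).
(b)–(d): forbidden (parity, ΔS, ΔL).
(b)–(e): forbidden (ΔL).
(c)–(d): allowed.
(c)–(e): forbidden (parity, ΔS, ΔL).
(d)–(e): forbidden (ΔS, ΔL).
Allowed pairs: 2 of 10.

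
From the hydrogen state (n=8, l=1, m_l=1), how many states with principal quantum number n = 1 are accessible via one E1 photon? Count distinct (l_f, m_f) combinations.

1

E1 requires Δl = ±1, so l_f ∈ {0, 2}; with 0 ≤ l_f ≤ n_f−1 = 0, the allowed l_f values are {0}.
For l_f = 0: m_f ∈ {m_i−1, m_i, m_i+1} ∩ [−0, 0] = {0} → 1 state.
Total: 1.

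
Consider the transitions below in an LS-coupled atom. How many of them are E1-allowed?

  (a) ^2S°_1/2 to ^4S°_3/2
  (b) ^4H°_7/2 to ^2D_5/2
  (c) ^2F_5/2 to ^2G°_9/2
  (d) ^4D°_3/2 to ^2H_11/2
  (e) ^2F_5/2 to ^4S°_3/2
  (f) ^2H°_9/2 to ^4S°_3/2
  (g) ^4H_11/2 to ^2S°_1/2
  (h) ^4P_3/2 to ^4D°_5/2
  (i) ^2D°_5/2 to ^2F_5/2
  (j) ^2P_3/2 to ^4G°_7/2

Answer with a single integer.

2

(a) forbidden (parity, ΔS, ΔL fail)
(b) forbidden (ΔS, ΔL fail)
(c) forbidden (ΔJ fails)
(d) forbidden (ΔS, ΔL, ΔJ fail)
(e) forbidden (ΔS, ΔL fail)
(f) forbidden (parity, ΔS, ΔL, ΔJ fail)
(g) forbidden (ΔS, ΔL, ΔJ fail)
(h) allowed
(i) allowed
(j) forbidden (ΔS, ΔL, ΔJ fail)
Total allowed: 2 of 10.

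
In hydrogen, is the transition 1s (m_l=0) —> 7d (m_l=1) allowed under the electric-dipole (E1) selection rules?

l: 0 → 2 (Δl = +2). Δl = ±1 fails.
Δm_l = 1 − (0) = +1. E1 requires Δm_l = 0, ±1: ok.
The transition is electric-dipole forbidden.

forbidden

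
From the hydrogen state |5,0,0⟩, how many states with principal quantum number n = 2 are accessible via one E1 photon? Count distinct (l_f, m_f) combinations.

3

E1 requires Δl = ±1, so l_f ∈ {-1, 1}; with 0 ≤ l_f ≤ n_f−1 = 1, the allowed l_f values are {1}.
For l_f = 1: m_f ∈ {m_i−1, m_i, m_i+1} ∩ [−1, 1] = {-1, 0, 1} → 3 states.
Total: 3.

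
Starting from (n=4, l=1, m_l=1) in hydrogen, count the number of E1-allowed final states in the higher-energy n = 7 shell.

4

E1 requires Δl = ±1, so l_f ∈ {0, 2}; with 0 ≤ l_f ≤ n_f−1 = 6, the allowed l_f values are {0, 2}.
For l_f = 0: m_f ∈ {m_i−1, m_i, m_i+1} ∩ [−0, 0] = {0} → 1 state.
For l_f = 2: m_f ∈ {m_i−1, m_i, m_i+1} ∩ [−2, 2] = {0, 1, 2} → 3 states.
Total: 4.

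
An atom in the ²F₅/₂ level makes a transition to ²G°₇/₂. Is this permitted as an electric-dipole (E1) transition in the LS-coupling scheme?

allowed

Parity must change: even → odd — satisfied.
ΔS = 0: S: 1/2 → 1/2 — satisfied.
ΔL = 0, ±1 (not L=0↔0): L: 3 → 4, ΔL = +1 — satisfied.
ΔJ = 0, ±1 (not J=0↔0): J: 5/2 → 7/2, ΔJ = +1 — satisfied.
All four E1 rules are satisfied.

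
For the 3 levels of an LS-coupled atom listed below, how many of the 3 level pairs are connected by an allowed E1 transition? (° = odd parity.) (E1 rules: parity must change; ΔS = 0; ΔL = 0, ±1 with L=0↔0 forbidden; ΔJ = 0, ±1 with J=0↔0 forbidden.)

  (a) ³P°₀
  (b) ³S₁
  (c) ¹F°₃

1

(a)–(b): allowed.
(a)–(c): forbidden (parity, ΔS, ΔL, ΔJ).
(b)–(c): forbidden (ΔS, ΔL, ΔJ).
Allowed pairs: 1 of 3.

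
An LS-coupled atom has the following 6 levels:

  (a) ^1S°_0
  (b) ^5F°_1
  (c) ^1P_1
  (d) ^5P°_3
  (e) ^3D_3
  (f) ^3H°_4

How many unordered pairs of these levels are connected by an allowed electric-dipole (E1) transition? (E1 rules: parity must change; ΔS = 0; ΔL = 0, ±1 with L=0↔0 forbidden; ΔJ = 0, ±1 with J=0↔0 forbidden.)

1

(a)–(b): forbidden (parity, ΔS, ΔL).
(a)–(c): allowed.
(a)–(d): forbidden (parity, ΔS, ΔJ).
(a)–(e): forbidden (ΔS, ΔL, ΔJ).
(a)–(f): forbidden (parity, ΔS, ΔL, ΔJ).
(b)–(c): forbidden (ΔS, ΔL).
(b)–(d): forbidden (parity, ΔL, ΔJ).
(b)–(e): forbidden (ΔS, ΔJ).
(b)–(f): forbidden (parity, ΔS, ΔL, ΔJ).
(c)–(d): forbidden (ΔS, ΔJ).
(c)–(e): forbidden (parity, ΔS, ΔJ).
(c)–(f): forbidden (ΔS, ΔL, ΔJ).
(d)–(e): forbidden (ΔS).
(d)–(f): forbidden (parity, ΔS, ΔL).
(e)–(f): forbidden (ΔL).
Allowed pairs: 1 of 15.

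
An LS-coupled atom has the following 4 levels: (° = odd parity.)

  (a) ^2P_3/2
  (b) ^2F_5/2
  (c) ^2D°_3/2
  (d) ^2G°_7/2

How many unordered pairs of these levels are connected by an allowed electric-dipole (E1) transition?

3

(a)–(b): forbidden (parity, ΔL).
(a)–(c): allowed.
(a)–(d): forbidden (ΔL, ΔJ).
(b)–(c): allowed.
(b)–(d): allowed.
(c)–(d): forbidden (parity, ΔL, ΔJ).
Allowed pairs: 3 of 6.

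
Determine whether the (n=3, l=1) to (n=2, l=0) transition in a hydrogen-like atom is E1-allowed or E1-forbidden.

allowed

Initial l = 1, final l = 0, so Δl = -1. E1 requires Δl = ±1: ok.
All E1 selection rules are satisfied.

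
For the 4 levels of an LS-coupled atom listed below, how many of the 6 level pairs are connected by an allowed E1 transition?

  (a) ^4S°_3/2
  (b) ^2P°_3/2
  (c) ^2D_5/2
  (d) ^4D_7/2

(a)–(b): forbidden (parity, ΔS).
(a)–(c): forbidden (ΔS, ΔL).
(a)–(d): forbidden (ΔL, ΔJ).
(b)–(c): allowed.
(b)–(d): forbidden (ΔS, ΔJ).
(c)–(d): forbidden (parity, ΔS).
Allowed pairs: 1 of 6.

1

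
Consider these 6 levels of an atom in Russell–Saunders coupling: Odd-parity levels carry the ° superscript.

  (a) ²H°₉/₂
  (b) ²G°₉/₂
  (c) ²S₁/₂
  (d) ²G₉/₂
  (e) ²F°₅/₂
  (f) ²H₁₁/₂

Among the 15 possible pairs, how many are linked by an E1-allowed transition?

(a)–(b): forbidden (parity).
(a)–(c): forbidden (ΔL, ΔJ).
(a)–(d): allowed.
(a)–(e): forbidden (parity, ΔL, ΔJ).
(a)–(f): allowed.
(b)–(c): forbidden (ΔL, ΔJ).
(b)–(d): allowed.
(b)–(e): forbidden (parity, ΔJ).
(b)–(f): allowed.
(c)–(d): forbidden (parity, ΔL, ΔJ).
(c)–(e): forbidden (ΔL, ΔJ).
(c)–(f): forbidden (parity, ΔL, ΔJ).
(d)–(e): forbidden (ΔJ).
(d)–(f): forbidden (parity).
(e)–(f): forbidden (ΔL, ΔJ).
Allowed pairs: 4 of 15.

4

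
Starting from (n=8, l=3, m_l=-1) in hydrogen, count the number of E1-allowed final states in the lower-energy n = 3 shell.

3

E1 requires Δl = ±1, so l_f ∈ {2, 4}; with 0 ≤ l_f ≤ n_f−1 = 2, the allowed l_f values are {2}.
For l_f = 2: m_f ∈ {m_i−1, m_i, m_i+1} ∩ [−2, 2] = {-2, -1, 0} → 3 states.
Total: 3.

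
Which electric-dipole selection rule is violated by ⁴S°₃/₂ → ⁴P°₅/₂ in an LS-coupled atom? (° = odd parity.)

parity

Initial level: S=3/2, L=0, J=3/2, parity odd. Final level: S=3/2, L=1, J=5/2, parity odd.
ΔL = 0, ±1 (not L=0↔0): L: 0 → 1, ΔL = +1 — passes.
Parity must change: odd → odd — fails.
ΔJ = 0, ±1 (not J=0↔0): J: 3/2 → 5/2, ΔJ = +1 — passes.
ΔS = 0: S: 3/2 → 3/2 — passes.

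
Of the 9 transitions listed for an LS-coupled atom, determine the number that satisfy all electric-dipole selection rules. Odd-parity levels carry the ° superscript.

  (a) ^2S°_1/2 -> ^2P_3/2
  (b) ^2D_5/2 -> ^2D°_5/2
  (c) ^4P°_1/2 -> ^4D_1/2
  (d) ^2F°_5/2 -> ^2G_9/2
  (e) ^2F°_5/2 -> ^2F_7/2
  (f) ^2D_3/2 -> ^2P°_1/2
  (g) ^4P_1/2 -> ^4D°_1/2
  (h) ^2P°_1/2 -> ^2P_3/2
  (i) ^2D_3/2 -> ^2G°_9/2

7

(a) allowed
(b) allowed
(c) allowed
(d) forbidden (ΔJ fails)
(e) allowed
(f) allowed
(g) allowed
(h) allowed
(i) forbidden (ΔL, ΔJ fail)
Total allowed: 7 of 9.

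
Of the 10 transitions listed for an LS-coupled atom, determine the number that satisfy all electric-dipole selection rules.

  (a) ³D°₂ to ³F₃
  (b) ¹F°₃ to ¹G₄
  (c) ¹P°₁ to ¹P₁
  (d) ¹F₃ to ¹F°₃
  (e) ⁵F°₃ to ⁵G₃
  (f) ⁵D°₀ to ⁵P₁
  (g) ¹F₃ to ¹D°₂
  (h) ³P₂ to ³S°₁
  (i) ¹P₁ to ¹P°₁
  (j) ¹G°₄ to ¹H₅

(a) allowed
(b) allowed
(c) allowed
(d) allowed
(e) allowed
(f) allowed
(g) allowed
(h) allowed
(i) allowed
(j) allowed
Total allowed: 10 of 10.

10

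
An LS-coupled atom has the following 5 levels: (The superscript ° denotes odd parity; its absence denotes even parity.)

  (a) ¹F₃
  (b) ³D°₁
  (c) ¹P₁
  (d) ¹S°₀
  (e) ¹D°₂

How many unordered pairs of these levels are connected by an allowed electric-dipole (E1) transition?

(a)–(b): forbidden (ΔS, ΔJ).
(a)–(c): forbidden (parity, ΔL, ΔJ).
(a)–(d): forbidden (ΔL, ΔJ).
(a)–(e): allowed.
(b)–(c): forbidden (ΔS).
(b)–(d): forbidden (parity, ΔS, ΔL).
(b)–(e): forbidden (parity, ΔS).
(c)–(d): allowed.
(c)–(e): allowed.
(d)–(e): forbidden (parity, ΔL, ΔJ).
Allowed pairs: 3 of 10.

3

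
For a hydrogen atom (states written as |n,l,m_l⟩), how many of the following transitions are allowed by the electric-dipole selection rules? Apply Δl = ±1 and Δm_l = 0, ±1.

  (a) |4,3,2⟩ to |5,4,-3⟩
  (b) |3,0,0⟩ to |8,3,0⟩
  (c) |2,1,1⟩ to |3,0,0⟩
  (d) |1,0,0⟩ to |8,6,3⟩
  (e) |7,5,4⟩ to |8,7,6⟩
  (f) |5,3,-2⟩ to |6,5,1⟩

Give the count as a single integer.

1

(a) forbidden — Δm_l = -5 (E1 requires Δm_l = 0, ±1)
(b) forbidden — Δl = +3 (E1 requires Δl = ±1)
(c) allowed
(d) forbidden — Δl = +6 (E1 requires Δl = ±1); Δm_l = +3 (E1 requires Δm_l = 0, ±1)
(e) forbidden — Δl = +2 (E1 requires Δl = ±1); Δm_l = +2 (E1 requires Δm_l = 0, ±1)
(f) forbidden — Δl = +2 (E1 requires Δl = ±1); Δm_l = +3 (E1 requires Δm_l = 0, ±1)
Total allowed: 1 of 6.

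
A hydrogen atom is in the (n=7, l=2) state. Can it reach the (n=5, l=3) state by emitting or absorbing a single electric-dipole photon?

l: 2 → 3 (Δl = +1). Δl = ±1 ✓.
All E1 selection rules are satisfied.

allowed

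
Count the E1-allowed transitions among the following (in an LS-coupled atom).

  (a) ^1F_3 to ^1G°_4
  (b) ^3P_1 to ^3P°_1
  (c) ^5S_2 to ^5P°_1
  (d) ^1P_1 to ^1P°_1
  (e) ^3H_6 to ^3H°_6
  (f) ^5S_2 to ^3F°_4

(a) allowed
(b) allowed
(c) allowed
(d) allowed
(e) allowed
(f) forbidden (ΔS, ΔL, ΔJ fail)
Total allowed: 5 of 6.

5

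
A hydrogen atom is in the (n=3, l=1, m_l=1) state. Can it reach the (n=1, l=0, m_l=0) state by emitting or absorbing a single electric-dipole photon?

allowed

Initial l = 1, final l = 0, so Δl = -1. E1 requires Δl = ±1: ok.
Δm_l = 0 − (1) = -1. E1 requires Δm_l = 0, ±1: ok.
All E1 selection rules are satisfied.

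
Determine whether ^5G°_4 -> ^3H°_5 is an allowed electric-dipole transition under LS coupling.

Parity must change: odd → odd — violated.
ΔS = 0: S: 2 → 1 — violated.
ΔL = 0, ±1 (not L=0↔0): L: 4 → 5, ΔL = +1 — satisfied.
ΔJ = 0, ±1 (not J=0↔0): J: 4 → 5, ΔJ = +1 — satisfied.
Rule(s) violated: parity, ΔS.

forbidden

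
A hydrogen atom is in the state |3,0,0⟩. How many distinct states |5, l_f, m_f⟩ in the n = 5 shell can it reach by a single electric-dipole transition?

3

E1 requires Δl = ±1, so l_f ∈ {-1, 1}; with 0 ≤ l_f ≤ n_f−1 = 4, the allowed l_f values are {1}.
For l_f = 1: m_f ∈ {m_i−1, m_i, m_i+1} ∩ [−1, 1] = {-1, 0, 1} → 3 states.
Total: 3.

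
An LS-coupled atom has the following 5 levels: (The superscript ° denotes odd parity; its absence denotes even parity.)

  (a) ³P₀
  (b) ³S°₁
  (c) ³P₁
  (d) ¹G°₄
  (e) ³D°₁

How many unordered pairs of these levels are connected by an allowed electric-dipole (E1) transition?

(a)–(b): allowed.
(a)–(c): forbidden (parity).
(a)–(d): forbidden (ΔS, ΔL, ΔJ).
(a)–(e): allowed.
(b)–(c): allowed.
(b)–(d): forbidden (parity, ΔS, ΔL, ΔJ).
(b)–(e): forbidden (parity, ΔL).
(c)–(d): forbidden (ΔS, ΔL, ΔJ).
(c)–(e): allowed.
(d)–(e): forbidden (parity, ΔS, ΔL, ΔJ).
Allowed pairs: 4 of 10.

4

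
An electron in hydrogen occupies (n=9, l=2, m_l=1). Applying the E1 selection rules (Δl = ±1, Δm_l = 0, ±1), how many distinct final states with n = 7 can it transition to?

E1 requires Δl = ±1, so l_f ∈ {1, 3}; with 0 ≤ l_f ≤ n_f−1 = 6, the allowed l_f values are {1, 3}.
For l_f = 1: m_f ∈ {m_i−1, m_i, m_i+1} ∩ [−1, 1] = {0, 1} → 2 states.
For l_f = 3: m_f ∈ {m_i−1, m_i, m_i+1} ∩ [−3, 3] = {0, 1, 2} → 3 states.
Total: 5.

5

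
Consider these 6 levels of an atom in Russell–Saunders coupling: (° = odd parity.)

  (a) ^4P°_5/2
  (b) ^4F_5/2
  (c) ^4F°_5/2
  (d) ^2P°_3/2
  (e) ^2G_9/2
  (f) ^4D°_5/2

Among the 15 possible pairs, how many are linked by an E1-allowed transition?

2

(a)–(b): forbidden (ΔL).
(a)–(c): forbidden (parity, ΔL).
(a)–(d): forbidden (parity, ΔS).
(a)–(e): forbidden (ΔS, ΔL, ΔJ).
(a)–(f): forbidden (parity).
(b)–(c): allowed.
(b)–(d): forbidden (ΔS, ΔL).
(b)–(e): forbidden (parity, ΔS, ΔJ).
(b)–(f): allowed.
(c)–(d): forbidden (parity, ΔS, ΔL).
(c)–(e): forbidden (ΔS, ΔJ).
(c)–(f): forbidden (parity).
(d)–(e): forbidden (ΔL, ΔJ).
(d)–(f): forbidden (parity, ΔS).
(e)–(f): forbidden (ΔS, ΔL, ΔJ).
Allowed pairs: 2 of 15.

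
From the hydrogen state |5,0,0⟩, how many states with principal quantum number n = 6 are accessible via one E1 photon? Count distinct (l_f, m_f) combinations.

3

E1 requires Δl = ±1, so l_f ∈ {-1, 1}; with 0 ≤ l_f ≤ n_f−1 = 5, the allowed l_f values are {1}.
For l_f = 1: m_f ∈ {m_i−1, m_i, m_i+1} ∩ [−1, 1] = {-1, 0, 1} → 3 states.
Total: 3.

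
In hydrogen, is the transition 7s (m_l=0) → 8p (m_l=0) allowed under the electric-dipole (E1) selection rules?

Initial l = 0, final l = 1, so Δl = +1. E1 requires Δl = ±1: ok.
Δm_l = 0 − (0) = +0. E1 requires Δm_l = 0, ±1: ok.
All E1 selection rules are satisfied.

allowed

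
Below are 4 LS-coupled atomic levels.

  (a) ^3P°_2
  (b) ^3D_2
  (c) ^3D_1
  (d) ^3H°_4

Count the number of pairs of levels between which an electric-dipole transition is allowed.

(a)–(b): allowed.
(a)–(c): allowed.
(a)–(d): forbidden (parity, ΔL, ΔJ).
(b)–(c): forbidden (parity).
(b)–(d): forbidden (ΔL, ΔJ).
(c)–(d): forbidden (ΔL, ΔJ).
Allowed pairs: 2 of 6.

2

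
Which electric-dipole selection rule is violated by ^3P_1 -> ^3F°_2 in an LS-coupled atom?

the ΔL = 0, ±1 rule

Initial level: S=1, L=1, J=1, parity even. Final level: S=1, L=3, J=2, parity odd.
ΔL = 0, ±1 (not L=0↔0): L: 1 → 3, ΔL = +2 — ✗.
Parity must change: even → odd — ✓.
ΔJ = 0, ±1 (not J=0↔0): J: 1 → 2, ΔJ = +1 — ✓.
ΔS = 0: S: 1 → 1 — ✓.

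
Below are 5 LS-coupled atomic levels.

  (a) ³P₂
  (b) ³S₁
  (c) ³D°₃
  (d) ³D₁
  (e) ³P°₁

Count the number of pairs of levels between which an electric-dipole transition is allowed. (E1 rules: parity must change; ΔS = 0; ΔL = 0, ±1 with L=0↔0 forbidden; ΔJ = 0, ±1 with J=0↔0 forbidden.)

4

(a)–(b): forbidden (parity).
(a)–(c): allowed.
(a)–(d): forbidden (parity).
(a)–(e): allowed.
(b)–(c): forbidden (ΔL, ΔJ).
(b)–(d): forbidden (parity, ΔL).
(b)–(e): allowed.
(c)–(d): forbidden (ΔJ).
(c)–(e): forbidden (parity, ΔJ).
(d)–(e): allowed.
Allowed pairs: 4 of 10.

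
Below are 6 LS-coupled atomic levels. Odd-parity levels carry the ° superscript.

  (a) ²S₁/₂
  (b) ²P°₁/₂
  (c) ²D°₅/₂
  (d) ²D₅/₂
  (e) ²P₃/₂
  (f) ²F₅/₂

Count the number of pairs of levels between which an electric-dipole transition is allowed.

5

(a)–(b): allowed.
(a)–(c): forbidden (ΔL, ΔJ).
(a)–(d): forbidden (parity, ΔL, ΔJ).
(a)–(e): forbidden (parity).
(a)–(f): forbidden (parity, ΔL, ΔJ).
(b)–(c): forbidden (parity, ΔJ).
(b)–(d): forbidden (ΔJ).
(b)–(e): allowed.
(b)–(f): forbidden (ΔL, ΔJ).
(c)–(d): allowed.
(c)–(e): allowed.
(c)–(f): allowed.
(d)–(e): forbidden (parity).
(d)–(f): forbidden (parity).
(e)–(f): forbidden (parity, ΔL).
Allowed pairs: 5 of 15.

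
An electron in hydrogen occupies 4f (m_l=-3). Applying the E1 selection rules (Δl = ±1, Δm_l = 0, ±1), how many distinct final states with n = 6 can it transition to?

4

E1 requires Δl = ±1, so l_f ∈ {2, 4}; with 0 ≤ l_f ≤ n_f−1 = 5, the allowed l_f values are {2, 4}.
For l_f = 2: m_f ∈ {m_i−1, m_i, m_i+1} ∩ [−2, 2] = {-2} → 1 state.
For l_f = 4: m_f ∈ {m_i−1, m_i, m_i+1} ∩ [−4, 4] = {-4, -3, -2} → 3 states.
Total: 4.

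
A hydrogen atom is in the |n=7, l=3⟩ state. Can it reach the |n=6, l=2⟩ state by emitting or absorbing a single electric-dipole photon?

l: 3 → 2 (Δl = -1). Δl = ±1 ✓.
All E1 selection rules are satisfied.

allowed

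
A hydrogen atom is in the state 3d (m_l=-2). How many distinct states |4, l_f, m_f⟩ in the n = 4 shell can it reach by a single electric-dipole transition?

4

E1 requires Δl = ±1, so l_f ∈ {1, 3}; with 0 ≤ l_f ≤ n_f−1 = 3, the allowed l_f values are {1, 3}.
For l_f = 1: m_f ∈ {m_i−1, m_i, m_i+1} ∩ [−1, 1] = {-1} → 1 state.
For l_f = 3: m_f ∈ {m_i−1, m_i, m_i+1} ∩ [−3, 3] = {-3, -2, -1} → 3 states.
Total: 4.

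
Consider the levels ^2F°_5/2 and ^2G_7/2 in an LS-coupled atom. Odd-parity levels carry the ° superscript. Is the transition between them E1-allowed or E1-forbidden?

Parity must change: odd → even — ✓.
ΔS = 0: S: 1/2 → 1/2 — ✓.
ΔL = 0, ±1 (not L=0↔0): L: 3 → 4, ΔL = +1 — ✓.
ΔJ = 0, ±1 (not J=0↔0): J: 5/2 → 7/2, ΔJ = +1 — ✓.
All four E1 rules are satisfied.

allowed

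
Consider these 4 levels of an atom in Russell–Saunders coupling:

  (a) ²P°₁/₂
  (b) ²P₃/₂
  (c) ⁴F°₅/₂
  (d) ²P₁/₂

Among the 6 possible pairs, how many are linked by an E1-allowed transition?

(a)–(b): allowed.
(a)–(c): forbidden (parity, ΔS, ΔL, ΔJ).
(a)–(d): allowed.
(b)–(c): forbidden (ΔS, ΔL).
(b)–(d): forbidden (parity).
(c)–(d): forbidden (ΔS, ΔL, ΔJ).
Allowed pairs: 2 of 6.

2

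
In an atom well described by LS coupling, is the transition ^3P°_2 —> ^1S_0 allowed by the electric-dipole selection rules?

Parity must change: odd → even — passes.
ΔL = 0, ±1 (not L=0↔0): L: 1 → 0, ΔL = -1 — passes.
ΔS = 0: S: 1 → 0 — fails.
ΔJ = 0, ±1 (not J=0↔0): J: 2 → 0, ΔJ = -2 — fails.
Rule(s) violated: ΔS, ΔJ.

forbidden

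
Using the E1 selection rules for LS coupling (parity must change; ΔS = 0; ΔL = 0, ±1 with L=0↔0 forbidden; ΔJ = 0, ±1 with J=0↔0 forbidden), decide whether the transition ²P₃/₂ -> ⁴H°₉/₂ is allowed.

ΔJ = 0, ±1 (not J=0↔0): J: 3/2 → 9/2, ΔJ = +3 — fails.
Parity must change: even → odd — ok.
ΔL = 0, ±1 (not L=0↔0): L: 1 → 5, ΔL = +4 — fails.
ΔS = 0: S: 1/2 → 3/2 — fails.
Rule(s) violated: ΔS, ΔL, ΔJ.

forbidden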